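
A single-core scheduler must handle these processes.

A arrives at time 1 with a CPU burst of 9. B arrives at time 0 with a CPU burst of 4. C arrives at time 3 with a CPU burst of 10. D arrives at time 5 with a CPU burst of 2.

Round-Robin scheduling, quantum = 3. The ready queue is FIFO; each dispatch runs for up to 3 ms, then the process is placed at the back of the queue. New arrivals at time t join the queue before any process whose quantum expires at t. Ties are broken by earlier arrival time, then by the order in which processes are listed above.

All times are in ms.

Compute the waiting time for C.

12

Gantt: | B 0-3 | A 3-6 | C 6-9 | B 9-10 | D 10-12 | A 12-15 | C 15-18 | A 18-21 | C 21-25 |
Completion: A=21  B=10  C=25  D=12
Turnaround (C−A): A=20  B=10  C=22  D=7
Waiting(C) = turnaround − burst = 22 − 10 = 12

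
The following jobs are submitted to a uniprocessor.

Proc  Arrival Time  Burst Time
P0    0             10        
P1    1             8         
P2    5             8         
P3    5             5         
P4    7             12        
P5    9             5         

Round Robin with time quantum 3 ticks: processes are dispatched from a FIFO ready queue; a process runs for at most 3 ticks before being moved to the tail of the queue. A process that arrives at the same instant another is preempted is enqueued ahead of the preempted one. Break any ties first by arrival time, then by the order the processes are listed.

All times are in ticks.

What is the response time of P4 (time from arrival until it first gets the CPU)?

Timeline: | P0 0-3 | P1 3-6 | P0 6-9 | P2 9-12 | P3 12-15 | P1 15-18 | P4 18-21 | P5 21-24 | P0 24-27 | P2 27-30 | P3 30-32 | P1 32-34 | P4 34-37 | P5 37-39 | P0 39-40 | P2 40-42 | P4 42-48 |
Completion: P0=40  P1=34  P2=42  P3=32  P4=48  P5=39
Response(P4) = first start − arrival = 18 − 7 = 11

11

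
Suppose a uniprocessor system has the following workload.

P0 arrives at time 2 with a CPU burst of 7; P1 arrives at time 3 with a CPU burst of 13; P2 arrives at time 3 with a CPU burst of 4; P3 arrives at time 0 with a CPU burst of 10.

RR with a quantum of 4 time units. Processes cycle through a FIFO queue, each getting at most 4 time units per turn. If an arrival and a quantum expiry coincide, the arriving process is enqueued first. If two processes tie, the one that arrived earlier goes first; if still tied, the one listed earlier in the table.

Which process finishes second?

Gantt: | P3 0-4 | P0 4-8 | P1 8-12 | P2 12-16 | P3 16-20 | P0 20-23 | P1 23-27 | P3 27-29 | P1 29-34 |
Completion: P0=23  P1=34  P2=16  P3=29
Finish order: P2 → P0 → P3 → P1

P0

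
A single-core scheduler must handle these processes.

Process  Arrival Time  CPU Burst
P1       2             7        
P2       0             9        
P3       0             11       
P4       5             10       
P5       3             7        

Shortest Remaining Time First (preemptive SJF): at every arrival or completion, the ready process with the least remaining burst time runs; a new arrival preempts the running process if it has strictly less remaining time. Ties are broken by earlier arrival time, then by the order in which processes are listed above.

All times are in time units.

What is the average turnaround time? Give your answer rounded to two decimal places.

23.00

Schedule: | P2 0-9 | P1 9-16 | P5 16-23 | P4 23-33 | P3 33-44 |
Completion: P1=16  P2=9  P3=44  P4=33  P5=23
Turnaround times: P1=14, P2=9, P3=44, P4=28, P5=20
Average turnaround = (14+9+44+28+20) / 5 = 115/5 = 23.00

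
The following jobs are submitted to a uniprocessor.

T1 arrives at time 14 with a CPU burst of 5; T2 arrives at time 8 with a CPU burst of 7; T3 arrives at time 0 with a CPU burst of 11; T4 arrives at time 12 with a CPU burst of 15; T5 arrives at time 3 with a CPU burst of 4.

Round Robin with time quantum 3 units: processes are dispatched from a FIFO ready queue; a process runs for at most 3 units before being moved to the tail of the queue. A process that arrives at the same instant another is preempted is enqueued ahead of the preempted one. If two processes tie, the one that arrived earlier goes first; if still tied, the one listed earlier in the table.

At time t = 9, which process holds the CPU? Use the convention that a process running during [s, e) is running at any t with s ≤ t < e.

Schedule: | T3 0-3 | T5 3-6 | T3 6-9 | T5 9-10 | T2 10-13 | T3 13-16 | T4 16-19 | T2 19-22 | T1 22-25 | T3 25-27 | T4 27-30 | T2 30-31 | T1 31-33 | T4 33-42 |
Completion: T1=33  T2=31  T3=27  T4=42  T5=10
Turnaround (C−A): T1=19  T2=23  T3=27  T4=30  T5=7

T5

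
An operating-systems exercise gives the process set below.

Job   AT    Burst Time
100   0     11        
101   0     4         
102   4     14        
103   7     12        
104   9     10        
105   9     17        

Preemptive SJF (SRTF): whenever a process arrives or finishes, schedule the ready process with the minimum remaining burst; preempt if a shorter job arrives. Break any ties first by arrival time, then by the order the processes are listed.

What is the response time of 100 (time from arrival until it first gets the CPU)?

Gantt: | 101 0-4 | 100 4-15 | 104 15-25 | 103 25-37 | 102 37-51 | 105 51-68 |
Completion: 100=15  101=4  102=51  103=37  104=25  105=68
Turnaround (C−A): 100=15  101=4  102=47  103=30  104=16  105=59
Response(100) = first start − arrival = 4 − 0 = 4

4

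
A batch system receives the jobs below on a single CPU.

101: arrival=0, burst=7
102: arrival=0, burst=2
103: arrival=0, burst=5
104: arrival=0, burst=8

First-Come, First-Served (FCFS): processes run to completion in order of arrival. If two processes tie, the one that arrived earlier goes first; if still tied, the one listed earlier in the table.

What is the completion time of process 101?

Timeline: | 101 0-7 | 102 7-9 | 103 9-14 | 104 14-22 |
Completion: 101=7  102=9  103=14  104=22
Turnaround (C−A): 101=7  102=9  103=14  104=22

7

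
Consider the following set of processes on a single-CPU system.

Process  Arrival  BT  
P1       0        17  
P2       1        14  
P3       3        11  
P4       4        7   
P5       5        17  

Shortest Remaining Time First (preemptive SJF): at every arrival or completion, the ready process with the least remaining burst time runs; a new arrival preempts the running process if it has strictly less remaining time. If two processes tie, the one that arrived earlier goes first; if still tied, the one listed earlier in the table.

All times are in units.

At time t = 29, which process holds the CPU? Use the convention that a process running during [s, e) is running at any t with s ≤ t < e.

Timeline: | P1 0-1 | P2 1-3 | P3 3-4 | P4 4-11 | P3 11-21 | P2 21-33 | P1 33-49 | P5 49-66 |
Completion: P1=49  P2=33  P3=21  P4=11  P5=66
Turnaround (C−A): P1=49  P2=32  P3=18  P4=7  P5=61

P2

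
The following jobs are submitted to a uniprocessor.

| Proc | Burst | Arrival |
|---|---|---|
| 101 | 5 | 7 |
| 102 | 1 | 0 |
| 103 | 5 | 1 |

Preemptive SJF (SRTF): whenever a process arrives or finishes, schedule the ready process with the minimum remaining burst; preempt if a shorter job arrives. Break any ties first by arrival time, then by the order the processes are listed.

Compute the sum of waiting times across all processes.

Gantt: | 102 0-1 | 103 1-6 | idle 6-7 | 101 7-12 |
Completion: 101=12  102=1  103=6
Waiting = turnaround − burst: 101=0, 102=0, 103=0
Total waiting = 0 + 0 + 0 = 0

0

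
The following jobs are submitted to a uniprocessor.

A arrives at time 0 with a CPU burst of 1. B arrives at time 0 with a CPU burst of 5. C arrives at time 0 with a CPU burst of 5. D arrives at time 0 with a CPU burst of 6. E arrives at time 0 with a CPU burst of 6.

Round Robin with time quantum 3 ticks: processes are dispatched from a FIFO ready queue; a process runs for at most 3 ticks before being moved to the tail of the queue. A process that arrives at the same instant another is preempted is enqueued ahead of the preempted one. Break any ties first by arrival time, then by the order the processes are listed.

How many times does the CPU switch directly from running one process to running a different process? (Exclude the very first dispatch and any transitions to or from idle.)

Timeline: | A 0-1 | B 1-4 | C 4-7 | D 7-10 | E 10-13 | B 13-15 | C 15-17 | D 17-20 | E 20-23 |
Completion: A=1  B=15  C=17  D=20  E=23
Turnaround (C−A): A=1  B=15  C=17  D=20  E=23

8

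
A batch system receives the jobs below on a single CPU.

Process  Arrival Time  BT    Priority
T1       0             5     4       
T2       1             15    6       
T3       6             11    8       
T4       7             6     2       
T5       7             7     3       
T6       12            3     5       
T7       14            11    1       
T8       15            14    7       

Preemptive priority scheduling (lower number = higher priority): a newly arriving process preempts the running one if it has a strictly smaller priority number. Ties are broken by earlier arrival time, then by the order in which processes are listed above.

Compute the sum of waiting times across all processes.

154

Gantt: | T1 0-5 | T2 5-7 | T4 7-13 | T5 13-14 | T7 14-25 | T5 25-31 | T6 31-34 | T2 34-47 | T8 47-61 | T3 61-72 |
Completion: T1=5  T2=47  T3=72  T4=13  T5=31  T6=34  T7=25  T8=61
Turnaround (C−A): T1=5  T2=46  T3=66  T4=6  T5=24  T6=22  T7=11  T8=46
Waiting = turnaround − burst: T1=0, T2=31, T3=55, T4=0, T5=17, T6=19, T7=0, T8=32
Total waiting = 0 + 31 + 55 + 0 + 17 + 19 + 0 + 32 = 154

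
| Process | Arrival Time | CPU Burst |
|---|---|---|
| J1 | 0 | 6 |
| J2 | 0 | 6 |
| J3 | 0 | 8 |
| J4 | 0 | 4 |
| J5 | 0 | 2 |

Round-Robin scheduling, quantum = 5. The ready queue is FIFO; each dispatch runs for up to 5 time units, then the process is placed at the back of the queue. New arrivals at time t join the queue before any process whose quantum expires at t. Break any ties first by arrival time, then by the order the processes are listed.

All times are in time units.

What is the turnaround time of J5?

21

Timeline: | J1 0-5 | J2 5-10 | J3 10-15 | J4 15-19 | J5 19-21 | J1 21-22 | J2 22-23 | J3 23-26 |
Completion: J1=22  J2=23  J3=26  J4=19  J5=21
Turnaround(J5) = completion − arrival = 21 − 0 = 21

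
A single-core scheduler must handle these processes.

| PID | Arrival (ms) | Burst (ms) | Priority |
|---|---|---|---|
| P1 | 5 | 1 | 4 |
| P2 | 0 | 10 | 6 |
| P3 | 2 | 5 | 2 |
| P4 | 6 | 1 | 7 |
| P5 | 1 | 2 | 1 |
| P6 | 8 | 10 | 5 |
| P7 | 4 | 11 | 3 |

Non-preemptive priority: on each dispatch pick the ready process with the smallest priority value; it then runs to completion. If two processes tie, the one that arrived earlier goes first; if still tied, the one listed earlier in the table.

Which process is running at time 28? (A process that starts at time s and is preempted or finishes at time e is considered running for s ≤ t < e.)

Timeline: | P2 0-10 | P5 10-12 | P3 12-17 | P7 17-28 | P1 28-29 | P6 29-39 | P4 39-40 |
Completion: P1=29  P2=10  P3=17  P4=40  P5=12  P6=39  P7=28

P1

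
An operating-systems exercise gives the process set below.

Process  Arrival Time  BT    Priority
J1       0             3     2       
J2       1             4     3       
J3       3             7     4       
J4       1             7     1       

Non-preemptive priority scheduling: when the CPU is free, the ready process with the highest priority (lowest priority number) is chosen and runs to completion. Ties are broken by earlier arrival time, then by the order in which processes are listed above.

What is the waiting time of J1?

0

Gantt: | J1 0-3 | J4 3-10 | J2 10-14 | J3 14-21 |
Completion: J1=3  J2=14  J3=21  J4=10
Turnaround (C−A): J1=3  J2=13  J3=18  J4=9
Waiting(J1) = turnaround − burst = 3 − 3 = 0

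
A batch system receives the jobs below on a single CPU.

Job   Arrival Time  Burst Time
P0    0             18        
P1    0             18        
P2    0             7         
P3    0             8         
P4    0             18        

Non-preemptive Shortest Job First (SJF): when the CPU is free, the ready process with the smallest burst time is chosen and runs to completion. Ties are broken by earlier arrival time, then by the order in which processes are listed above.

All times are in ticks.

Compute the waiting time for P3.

7

Schedule: | P2 0-7 | P3 7-15 | P0 15-33 | P1 33-51 | P4 51-69 |
Completion: P0=33  P1=51  P2=7  P3=15  P4=69
Waiting(P3) = turnaround − burst = 15 − 8 = 7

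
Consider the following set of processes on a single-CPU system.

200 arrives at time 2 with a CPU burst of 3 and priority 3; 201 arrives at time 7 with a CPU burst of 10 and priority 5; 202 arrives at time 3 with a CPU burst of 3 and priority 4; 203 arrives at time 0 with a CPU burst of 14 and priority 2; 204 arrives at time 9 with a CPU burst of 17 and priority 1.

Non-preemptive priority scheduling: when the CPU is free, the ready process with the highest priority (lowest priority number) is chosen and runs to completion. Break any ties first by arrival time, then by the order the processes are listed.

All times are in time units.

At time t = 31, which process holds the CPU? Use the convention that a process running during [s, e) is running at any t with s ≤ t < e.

200

Gantt: | 203 0-14 | 204 14-31 | 200 31-34 | 202 34-37 | 201 37-47 |
Completion: 200=34  201=47  202=37  203=14  204=31
Turnaround (C−A): 200=32  201=40  202=34  203=14  204=22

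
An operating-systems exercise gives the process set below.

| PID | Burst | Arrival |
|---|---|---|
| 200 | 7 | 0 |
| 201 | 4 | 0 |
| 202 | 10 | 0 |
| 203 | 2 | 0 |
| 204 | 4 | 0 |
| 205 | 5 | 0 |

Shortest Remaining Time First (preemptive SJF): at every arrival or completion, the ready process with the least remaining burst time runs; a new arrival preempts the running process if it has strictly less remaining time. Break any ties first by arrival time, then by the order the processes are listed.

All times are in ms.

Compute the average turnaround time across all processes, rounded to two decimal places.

14.50

Gantt: | 203 0-2 | 201 2-6 | 204 6-10 | 205 10-15 | 200 15-22 | 202 22-32 |
Completion: 200=22  201=6  202=32  203=2  204=10  205=15
Turnaround times: 200=22, 201=6, 202=32, 203=2, 204=10, 205=15
Average turnaround = (22+6+32+2+10+15) / 6 = 87/6 = 14.50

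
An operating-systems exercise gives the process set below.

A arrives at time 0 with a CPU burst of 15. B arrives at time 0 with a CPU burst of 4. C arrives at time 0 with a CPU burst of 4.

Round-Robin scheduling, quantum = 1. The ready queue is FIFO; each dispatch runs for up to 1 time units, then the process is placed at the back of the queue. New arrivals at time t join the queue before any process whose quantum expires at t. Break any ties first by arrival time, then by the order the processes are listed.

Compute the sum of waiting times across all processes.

23

Schedule: | A 0-1 | B 1-2 | C 2-3 | A 3-4 | B 4-5 | C 5-6 | A 6-7 | B 7-8 | C 8-9 | A 9-10 | B 10-11 | C 11-12 | A 12-23 |
Completion: A=23  B=11  C=12
Turnaround (C−A): A=23  B=11  C=12
Waiting = turnaround − burst: A=8, B=7, C=8
Total waiting = 8 + 7 + 8 = 23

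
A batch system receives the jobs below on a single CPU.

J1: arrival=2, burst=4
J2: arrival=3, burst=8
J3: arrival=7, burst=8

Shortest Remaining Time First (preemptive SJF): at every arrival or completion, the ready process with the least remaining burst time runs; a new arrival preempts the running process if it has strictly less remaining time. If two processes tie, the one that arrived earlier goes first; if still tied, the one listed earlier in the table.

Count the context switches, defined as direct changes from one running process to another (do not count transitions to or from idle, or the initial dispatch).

2

Schedule: | idle 0-2 | J1 2-6 | J2 6-14 | J3 14-22 |
Completion: J1=6  J2=14  J3=22
Turnaround (C−A): J1=4  J2=11  J3=15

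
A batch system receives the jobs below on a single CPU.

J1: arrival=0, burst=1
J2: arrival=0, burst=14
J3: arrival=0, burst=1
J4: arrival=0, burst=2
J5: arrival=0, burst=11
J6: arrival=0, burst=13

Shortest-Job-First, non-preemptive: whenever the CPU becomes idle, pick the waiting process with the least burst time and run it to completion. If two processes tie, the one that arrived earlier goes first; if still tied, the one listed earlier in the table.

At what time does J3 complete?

Schedule: | J1 0-1 | J3 1-2 | J4 2-4 | J5 4-15 | J6 15-28 | J2 28-42 |
Completion: J1=1  J2=42  J3=2  J4=4  J5=15  J6=28
Turnaround (C−A): J1=1  J2=42  J3=2  J4=4  J5=15  J6=28

2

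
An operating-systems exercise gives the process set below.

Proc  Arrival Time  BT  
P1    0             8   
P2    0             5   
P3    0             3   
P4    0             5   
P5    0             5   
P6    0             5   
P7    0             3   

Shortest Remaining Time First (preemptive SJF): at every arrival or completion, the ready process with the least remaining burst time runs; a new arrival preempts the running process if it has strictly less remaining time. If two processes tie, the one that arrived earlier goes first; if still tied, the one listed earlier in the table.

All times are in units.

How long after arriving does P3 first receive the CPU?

0

Timeline: | P3 0-3 | P7 3-6 | P2 6-11 | P4 11-16 | P5 16-21 | P6 21-26 | P1 26-34 |
Completion: P1=34  P2=11  P3=3  P4=16  P5=21  P6=26  P7=6
Response(P3) = first start − arrival = 0 − 0 = 0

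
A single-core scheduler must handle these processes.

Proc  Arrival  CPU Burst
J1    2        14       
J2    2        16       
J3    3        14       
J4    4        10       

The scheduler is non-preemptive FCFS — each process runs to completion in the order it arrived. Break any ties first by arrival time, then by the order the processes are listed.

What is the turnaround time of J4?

Timeline: | idle 0-2 | J1 2-16 | J2 16-32 | J3 32-46 | J4 46-56 |
Completion: J1=16  J2=32  J3=46  J4=56
Turnaround(J4) = completion − arrival = 56 − 4 = 52

52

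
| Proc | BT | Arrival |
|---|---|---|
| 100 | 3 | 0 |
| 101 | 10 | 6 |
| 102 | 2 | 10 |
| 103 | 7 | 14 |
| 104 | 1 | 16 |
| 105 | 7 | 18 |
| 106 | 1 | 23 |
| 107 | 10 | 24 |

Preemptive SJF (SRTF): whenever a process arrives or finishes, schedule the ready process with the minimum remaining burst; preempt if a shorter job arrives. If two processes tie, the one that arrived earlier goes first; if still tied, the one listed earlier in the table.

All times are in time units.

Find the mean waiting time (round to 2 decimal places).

3.50

Schedule: | 100 0-3 | idle 3-6 | 101 6-10 | 102 10-12 | 101 12-16 | 104 16-17 | 101 17-19 | 103 19-23 | 106 23-24 | 103 24-27 | 105 27-34 | 107 34-44 |
Completion: 100=3  101=19  102=12  103=27  104=17  105=34  106=24  107=44
Waiting times: 100=0, 101=3, 102=0, 103=6, 104=0, 105=9, 106=0, 107=10
Average waiting = (0+3+0+6+0+9+0+10) / 8 = 28/8 = 3.50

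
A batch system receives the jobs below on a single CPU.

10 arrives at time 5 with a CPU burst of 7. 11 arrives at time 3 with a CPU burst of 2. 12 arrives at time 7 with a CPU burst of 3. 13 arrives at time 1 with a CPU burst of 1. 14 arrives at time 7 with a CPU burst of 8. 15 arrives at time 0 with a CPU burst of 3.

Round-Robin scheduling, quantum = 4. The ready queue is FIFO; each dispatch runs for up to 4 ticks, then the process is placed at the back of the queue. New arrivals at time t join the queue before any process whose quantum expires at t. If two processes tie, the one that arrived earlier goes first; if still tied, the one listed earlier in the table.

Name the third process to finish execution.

11

Schedule: | 15 0-3 | 13 3-4 | 11 4-6 | 10 6-10 | 12 10-13 | 14 13-17 | 10 17-20 | 14 20-24 |
Completion: 10=20  11=6  12=13  13=4  14=24  15=3
Finish order: 15 → 13 → 11 → 12 → 10 → 14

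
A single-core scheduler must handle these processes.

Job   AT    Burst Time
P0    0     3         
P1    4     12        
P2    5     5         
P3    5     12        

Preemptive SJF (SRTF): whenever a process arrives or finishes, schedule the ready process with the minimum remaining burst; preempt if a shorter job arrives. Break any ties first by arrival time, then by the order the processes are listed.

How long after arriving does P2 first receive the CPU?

0

Schedule: | P0 0-3 | idle 3-4 | P1 4-5 | P2 5-10 | P1 10-21 | P3 21-33 |
Completion: P0=3  P1=21  P2=10  P3=33
Turnaround (C−A): P0=3  P1=17  P2=5  P3=28
Response(P2) = first start − arrival = 5 − 5 = 0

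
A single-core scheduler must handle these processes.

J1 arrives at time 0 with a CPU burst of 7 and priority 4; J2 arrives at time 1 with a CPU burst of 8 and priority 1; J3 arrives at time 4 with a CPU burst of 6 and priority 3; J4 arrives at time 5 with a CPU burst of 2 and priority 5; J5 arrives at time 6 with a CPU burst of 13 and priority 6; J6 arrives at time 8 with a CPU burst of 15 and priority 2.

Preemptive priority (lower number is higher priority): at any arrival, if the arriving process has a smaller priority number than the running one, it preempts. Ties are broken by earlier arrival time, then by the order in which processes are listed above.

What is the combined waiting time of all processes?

Schedule: | J1 0-1 | J2 1-9 | J6 9-24 | J3 24-30 | J1 30-36 | J4 36-38 | J5 38-51 |
Completion: J1=36  J2=9  J3=30  J4=38  J5=51  J6=24
Turnaround (C−A): J1=36  J2=8  J3=26  J4=33  J5=45  J6=16
Waiting = turnaround − burst: J1=29, J2=0, J3=20, J4=31, J5=32, J6=1
Total waiting = 29 + 0 + 20 + 31 + 32 + 1 = 113

113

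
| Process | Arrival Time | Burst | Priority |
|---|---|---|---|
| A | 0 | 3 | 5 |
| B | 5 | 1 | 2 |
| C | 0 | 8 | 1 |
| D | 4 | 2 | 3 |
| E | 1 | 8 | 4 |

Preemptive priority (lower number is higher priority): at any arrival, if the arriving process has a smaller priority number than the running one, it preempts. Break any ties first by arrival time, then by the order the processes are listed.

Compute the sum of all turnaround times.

Timeline: | C 0-8 | B 8-9 | D 9-11 | E 11-19 | A 19-22 |
Completion: A=22  B=9  C=8  D=11  E=19
Turnaround = completion − arrival: A=22, B=4, C=8, D=7, E=18
Total turnaround = 22 + 4 + 8 + 7 + 18 = 59

59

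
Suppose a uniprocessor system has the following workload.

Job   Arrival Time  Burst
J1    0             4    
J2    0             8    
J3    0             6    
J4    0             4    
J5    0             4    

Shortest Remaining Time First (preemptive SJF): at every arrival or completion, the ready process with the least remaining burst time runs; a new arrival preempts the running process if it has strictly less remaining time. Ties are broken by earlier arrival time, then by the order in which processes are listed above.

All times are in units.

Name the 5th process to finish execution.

Gantt: | J1 0-4 | J4 4-8 | J5 8-12 | J3 12-18 | J2 18-26 |
Completion: J1=4  J2=26  J3=18  J4=8  J5=12
Finish order: J1 → J4 → J5 → J3 → J2

J2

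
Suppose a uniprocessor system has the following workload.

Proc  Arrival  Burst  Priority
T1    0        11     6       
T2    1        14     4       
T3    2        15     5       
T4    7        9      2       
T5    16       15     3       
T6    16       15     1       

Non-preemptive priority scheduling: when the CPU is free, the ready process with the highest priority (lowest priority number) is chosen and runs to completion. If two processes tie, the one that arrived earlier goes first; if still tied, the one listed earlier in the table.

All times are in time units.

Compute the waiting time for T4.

4

Timeline: | T1 0-11 | T4 11-20 | T6 20-35 | T5 35-50 | T2 50-64 | T3 64-79 |
Completion: T1=11  T2=64  T3=79  T4=20  T5=50  T6=35
Turnaround (C−A): T1=11  T2=63  T3=77  T4=13  T5=34  T6=19
Waiting(T4) = turnaround − burst = 13 − 9 = 4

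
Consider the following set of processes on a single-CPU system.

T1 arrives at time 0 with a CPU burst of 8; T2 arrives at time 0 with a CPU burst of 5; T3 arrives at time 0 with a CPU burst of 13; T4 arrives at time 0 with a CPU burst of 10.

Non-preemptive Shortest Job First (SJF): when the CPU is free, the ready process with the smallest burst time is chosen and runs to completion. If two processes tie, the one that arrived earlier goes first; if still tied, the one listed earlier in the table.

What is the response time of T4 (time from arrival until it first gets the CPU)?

13

Timeline: | T2 0-5 | T1 5-13 | T4 13-23 | T3 23-36 |
Completion: T1=13  T2=5  T3=36  T4=23
Turnaround (C−A): T1=13  T2=5  T3=36  T4=23
Response(T4) = first start − arrival = 13 − 0 = 13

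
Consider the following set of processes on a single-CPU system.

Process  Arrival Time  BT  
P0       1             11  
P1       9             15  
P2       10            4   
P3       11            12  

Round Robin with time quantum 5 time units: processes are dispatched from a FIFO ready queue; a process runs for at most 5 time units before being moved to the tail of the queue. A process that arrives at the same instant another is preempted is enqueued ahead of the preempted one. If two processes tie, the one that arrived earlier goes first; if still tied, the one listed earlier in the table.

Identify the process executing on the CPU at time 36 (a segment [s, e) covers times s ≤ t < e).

P1

Gantt: | idle 0-1 | P0 1-11 | P1 11-16 | P2 16-20 | P3 20-25 | P0 25-26 | P1 26-31 | P3 31-36 | P1 36-41 | P3 41-43 |
Completion: P0=26  P1=41  P2=20  P3=43
Turnaround (C−A): P0=25  P1=32  P2=10  P3=32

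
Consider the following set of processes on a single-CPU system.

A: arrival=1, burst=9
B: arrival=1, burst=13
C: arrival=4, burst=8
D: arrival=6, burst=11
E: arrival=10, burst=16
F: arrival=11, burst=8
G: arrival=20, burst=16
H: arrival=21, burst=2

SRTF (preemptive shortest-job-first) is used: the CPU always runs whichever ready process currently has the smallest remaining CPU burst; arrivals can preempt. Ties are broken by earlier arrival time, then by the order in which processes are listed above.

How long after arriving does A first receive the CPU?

0

Timeline: | idle 0-1 | A 1-10 | C 10-18 | F 18-21 | H 21-23 | F 23-28 | D 28-39 | B 39-52 | E 52-68 | G 68-84 |
Completion: A=10  B=52  C=18  D=39  E=68  F=28  G=84  H=23
Turnaround (C−A): A=9  B=51  C=14  D=33  E=58  F=17  G=64  H=2
Response(A) = first start − arrival = 1 − 1 = 0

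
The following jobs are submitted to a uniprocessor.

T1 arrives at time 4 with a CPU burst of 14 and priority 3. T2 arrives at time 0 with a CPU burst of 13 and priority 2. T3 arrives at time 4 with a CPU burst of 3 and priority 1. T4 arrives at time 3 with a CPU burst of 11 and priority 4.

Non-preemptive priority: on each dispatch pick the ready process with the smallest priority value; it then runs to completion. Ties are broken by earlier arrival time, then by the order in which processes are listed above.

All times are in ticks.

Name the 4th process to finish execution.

T4

Timeline: | T2 0-13 | T3 13-16 | T1 16-30 | T4 30-41 |
Completion: T1=30  T2=13  T3=16  T4=41
Turnaround (C−A): T1=26  T2=13  T3=12  T4=38
Finish order: T2 → T3 → T1 → T4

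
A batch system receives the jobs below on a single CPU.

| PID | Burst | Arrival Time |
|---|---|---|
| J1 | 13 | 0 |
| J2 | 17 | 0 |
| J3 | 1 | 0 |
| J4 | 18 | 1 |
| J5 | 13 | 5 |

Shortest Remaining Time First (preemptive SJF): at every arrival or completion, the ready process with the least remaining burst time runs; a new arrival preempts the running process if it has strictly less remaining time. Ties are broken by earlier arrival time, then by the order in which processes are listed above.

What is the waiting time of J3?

0

Schedule: | J3 0-1 | J1 1-14 | J5 14-27 | J2 27-44 | J4 44-62 |
Completion: J1=14  J2=44  J3=1  J4=62  J5=27
Waiting(J3) = turnaround − burst = 1 − 1 = 0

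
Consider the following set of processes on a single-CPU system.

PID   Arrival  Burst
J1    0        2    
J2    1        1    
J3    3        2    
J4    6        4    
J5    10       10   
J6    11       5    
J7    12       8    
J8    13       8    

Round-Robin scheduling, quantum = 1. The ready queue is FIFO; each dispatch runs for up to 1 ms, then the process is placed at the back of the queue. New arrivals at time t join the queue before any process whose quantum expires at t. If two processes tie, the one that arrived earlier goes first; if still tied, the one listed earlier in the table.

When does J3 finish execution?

5

Gantt: | J1 0-1 | J2 1-2 | J1 2-3 | J3 3-5 | idle 5-6 | J4 6-10 | J5 10-11 | J6 11-12 | J5 12-13 | J7 13-14 | J6 14-15 | J8 15-16 | J5 16-17 | J7 17-18 | J6 18-19 | J8 19-20 | J5 20-21 | J7 21-22 | J6 22-23 | J8 23-24 | J5 24-25 | J7 25-26 | J6 26-27 | J8 27-28 | J5 28-29 | J7 29-30 | J8 30-31 | J5 31-32 | J7 32-33 | J8 33-34 | J5 34-35 | J7 35-36 | J8 36-37 | J5 37-38 | J7 38-39 | J8 39-40 | J5 40-41 |
Completion: J1=3  J2=2  J3=5  J4=10  J5=41  J6=27  J7=39  J8=40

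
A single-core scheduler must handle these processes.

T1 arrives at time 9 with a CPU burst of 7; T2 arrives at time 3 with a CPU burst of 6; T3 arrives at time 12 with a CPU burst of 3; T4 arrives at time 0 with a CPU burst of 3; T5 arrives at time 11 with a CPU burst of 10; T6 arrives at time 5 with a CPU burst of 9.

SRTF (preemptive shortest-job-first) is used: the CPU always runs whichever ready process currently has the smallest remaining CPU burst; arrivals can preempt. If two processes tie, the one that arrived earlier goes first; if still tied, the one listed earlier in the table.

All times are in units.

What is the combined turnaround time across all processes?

Timeline: | T4 0-3 | T2 3-9 | T1 9-12 | T3 12-15 | T1 15-19 | T6 19-28 | T5 28-38 |
Completion: T1=19  T2=9  T3=15  T4=3  T5=38  T6=28
Turnaround = completion − arrival: T1=10, T2=6, T3=3, T4=3, T5=27, T6=23
Total turnaround = 10 + 6 + 3 + 3 + 27 + 23 = 72

72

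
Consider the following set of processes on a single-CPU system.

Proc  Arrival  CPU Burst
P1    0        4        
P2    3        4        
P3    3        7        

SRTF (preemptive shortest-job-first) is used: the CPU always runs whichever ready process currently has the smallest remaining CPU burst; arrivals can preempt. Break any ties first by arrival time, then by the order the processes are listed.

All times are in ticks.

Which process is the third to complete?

P3

Schedule: | P1 0-4 | P2 4-8 | P3 8-15 |
Completion: P1=4  P2=8  P3=15
Finish order: P1 → P2 → P3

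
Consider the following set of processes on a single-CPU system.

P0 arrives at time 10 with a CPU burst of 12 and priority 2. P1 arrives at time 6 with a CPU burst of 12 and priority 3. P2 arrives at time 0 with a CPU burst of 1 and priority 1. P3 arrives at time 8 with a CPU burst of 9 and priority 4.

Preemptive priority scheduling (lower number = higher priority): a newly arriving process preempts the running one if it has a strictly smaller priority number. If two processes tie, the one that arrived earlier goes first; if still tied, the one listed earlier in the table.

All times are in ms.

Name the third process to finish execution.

P1

Schedule: | P2 0-1 | idle 1-6 | P1 6-10 | P0 10-22 | P1 22-30 | P3 30-39 |
Completion: P0=22  P1=30  P2=1  P3=39
Finish order: P2 → P0 → P1 → P3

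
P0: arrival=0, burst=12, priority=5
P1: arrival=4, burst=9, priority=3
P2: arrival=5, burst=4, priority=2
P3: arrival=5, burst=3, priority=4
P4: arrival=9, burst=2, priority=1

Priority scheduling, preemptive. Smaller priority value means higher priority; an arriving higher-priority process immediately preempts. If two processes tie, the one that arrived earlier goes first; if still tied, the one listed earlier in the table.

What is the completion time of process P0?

30

Timeline: | P0 0-4 | P1 4-5 | P2 5-9 | P4 9-11 | P1 11-19 | P3 19-22 | P0 22-30 |
Completion: P0=30  P1=19  P2=9  P3=22  P4=11
Turnaround (C−A): P0=30  P1=15  P2=4  P3=17  P4=2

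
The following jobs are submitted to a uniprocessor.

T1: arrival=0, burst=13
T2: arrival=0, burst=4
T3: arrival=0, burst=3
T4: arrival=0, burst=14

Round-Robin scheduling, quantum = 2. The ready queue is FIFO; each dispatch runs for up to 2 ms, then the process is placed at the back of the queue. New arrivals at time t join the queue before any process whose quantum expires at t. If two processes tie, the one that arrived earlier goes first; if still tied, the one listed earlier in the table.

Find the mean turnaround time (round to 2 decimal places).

22.75

Schedule: | T1 0-2 | T2 2-4 | T3 4-6 | T4 6-8 | T1 8-10 | T2 10-12 | T3 12-13 | T4 13-15 | T1 15-17 | T4 17-19 | T1 19-21 | T4 21-23 | T1 23-25 | T4 25-27 | T1 27-29 | T4 29-31 | T1 31-32 | T4 32-34 |
Completion: T1=32  T2=12  T3=13  T4=34
Turnaround (C−A): T1=32  T2=12  T3=13  T4=34
Turnaround times: T1=32, T2=12, T3=13, T4=34
Average turnaround = (32+12+13+34) / 4 = 91/4 = 22.75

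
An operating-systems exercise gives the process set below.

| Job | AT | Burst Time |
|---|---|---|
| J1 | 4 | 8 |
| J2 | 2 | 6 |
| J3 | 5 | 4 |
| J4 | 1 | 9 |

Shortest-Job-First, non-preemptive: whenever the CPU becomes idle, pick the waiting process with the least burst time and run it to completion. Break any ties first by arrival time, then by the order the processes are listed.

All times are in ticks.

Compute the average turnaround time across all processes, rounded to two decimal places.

15.00

Schedule: | idle 0-1 | J4 1-10 | J3 10-14 | J2 14-20 | J1 20-28 |
Completion: J1=28  J2=20  J3=14  J4=10
Turnaround (C−A): J1=24  J2=18  J3=9  J4=9
Turnaround times: J1=24, J2=18, J3=9, J4=9
Average turnaround = (24+18+9+9) / 4 = 60/4 = 15.00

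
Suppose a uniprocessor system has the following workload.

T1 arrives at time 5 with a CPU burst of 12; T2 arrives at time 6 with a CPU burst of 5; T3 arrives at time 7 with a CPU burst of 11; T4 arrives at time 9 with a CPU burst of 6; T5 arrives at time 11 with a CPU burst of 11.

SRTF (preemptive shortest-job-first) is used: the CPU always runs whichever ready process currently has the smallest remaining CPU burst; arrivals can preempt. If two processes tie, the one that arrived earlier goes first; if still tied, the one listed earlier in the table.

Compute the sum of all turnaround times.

Timeline: | idle 0-5 | T1 5-6 | T2 6-11 | T4 11-17 | T1 17-28 | T3 28-39 | T5 39-50 |
Completion: T1=28  T2=11  T3=39  T4=17  T5=50
Turnaround = completion − arrival: T1=23, T2=5, T3=32, T4=8, T5=39
Total turnaround = 23 + 5 + 32 + 8 + 39 = 107

107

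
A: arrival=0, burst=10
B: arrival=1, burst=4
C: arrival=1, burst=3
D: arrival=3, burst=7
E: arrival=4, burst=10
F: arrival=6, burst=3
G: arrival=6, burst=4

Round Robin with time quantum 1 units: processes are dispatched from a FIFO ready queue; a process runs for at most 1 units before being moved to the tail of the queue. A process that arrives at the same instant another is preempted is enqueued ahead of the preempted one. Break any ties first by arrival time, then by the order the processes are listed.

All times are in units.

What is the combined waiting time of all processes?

135

Schedule: | A 0-1 | B 1-2 | C 2-3 | A 3-4 | B 4-5 | D 5-6 | C 6-7 | E 7-8 | A 8-9 | B 9-10 | F 10-11 | G 11-12 | D 12-13 | C 13-14 | E 14-15 | A 15-16 | B 16-17 | F 17-18 | G 18-19 | D 19-20 | E 20-21 | A 21-22 | F 22-23 | G 23-24 | D 24-25 | E 25-26 | A 26-27 | G 27-28 | D 28-29 | E 29-30 | A 30-31 | D 31-32 | E 32-33 | A 33-34 | D 34-35 | E 35-36 | A 36-37 | E 37-38 | A 38-39 | E 39-41 |
Completion: A=39  B=17  C=14  D=35  E=41  F=23  G=28
Waiting = turnaround − burst: A=29, B=12, C=10, D=25, E=27, F=14, G=18
Total waiting = 29 + 12 + 10 + 25 + 27 + 14 + 18 = 135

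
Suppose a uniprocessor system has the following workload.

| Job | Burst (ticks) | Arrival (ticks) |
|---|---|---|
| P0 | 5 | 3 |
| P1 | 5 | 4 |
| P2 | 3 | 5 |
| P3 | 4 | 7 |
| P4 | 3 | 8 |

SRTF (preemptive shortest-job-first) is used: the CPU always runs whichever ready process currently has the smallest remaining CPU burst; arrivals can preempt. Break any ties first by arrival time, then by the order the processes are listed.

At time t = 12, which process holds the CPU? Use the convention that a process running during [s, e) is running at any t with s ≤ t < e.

P4

Schedule: | idle 0-3 | P0 3-8 | P2 8-11 | P4 11-14 | P3 14-18 | P1 18-23 |
Completion: P0=8  P1=23  P2=11  P3=18  P4=14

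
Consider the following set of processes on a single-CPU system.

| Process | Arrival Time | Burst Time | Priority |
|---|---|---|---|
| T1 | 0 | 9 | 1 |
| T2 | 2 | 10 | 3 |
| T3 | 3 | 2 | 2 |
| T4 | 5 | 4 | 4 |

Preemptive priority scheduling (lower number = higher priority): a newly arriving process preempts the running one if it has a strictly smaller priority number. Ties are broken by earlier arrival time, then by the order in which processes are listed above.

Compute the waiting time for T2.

Timeline: | T1 0-9 | T3 9-11 | T2 11-21 | T4 21-25 |
Completion: T1=9  T2=21  T3=11  T4=25
Waiting(T2) = turnaround − burst = 19 − 10 = 9

9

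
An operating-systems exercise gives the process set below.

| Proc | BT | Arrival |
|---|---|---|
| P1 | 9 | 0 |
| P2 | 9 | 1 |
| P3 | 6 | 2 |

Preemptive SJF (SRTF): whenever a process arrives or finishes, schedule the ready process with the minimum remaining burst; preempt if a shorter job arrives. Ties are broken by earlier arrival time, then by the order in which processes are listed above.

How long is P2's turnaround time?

23

Timeline: | P1 0-2 | P3 2-8 | P1 8-15 | P2 15-24 |
Completion: P1=15  P2=24  P3=8
Turnaround (C−A): P1=15  P2=23  P3=6
Turnaround(P2) = completion − arrival = 24 − 1 = 23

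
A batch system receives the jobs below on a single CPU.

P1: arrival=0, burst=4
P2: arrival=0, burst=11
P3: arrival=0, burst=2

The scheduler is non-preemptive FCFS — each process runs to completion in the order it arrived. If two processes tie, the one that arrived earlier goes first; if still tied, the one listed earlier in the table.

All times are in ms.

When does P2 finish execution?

Schedule: | P1 0-4 | P2 4-15 | P3 15-17 |
Completion: P1=4  P2=15  P3=17
Turnaround (C−A): P1=4  P2=15  P3=17

15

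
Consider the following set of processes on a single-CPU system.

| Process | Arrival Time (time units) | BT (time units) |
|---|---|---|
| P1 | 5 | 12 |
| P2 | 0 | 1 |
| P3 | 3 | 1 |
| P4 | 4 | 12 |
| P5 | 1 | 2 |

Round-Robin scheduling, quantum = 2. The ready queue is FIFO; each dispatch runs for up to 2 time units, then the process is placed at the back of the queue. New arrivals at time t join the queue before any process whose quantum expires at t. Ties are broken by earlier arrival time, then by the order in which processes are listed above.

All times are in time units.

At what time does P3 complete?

Schedule: | P2 0-1 | P5 1-3 | P3 3-4 | P4 4-6 | P1 6-8 | P4 8-10 | P1 10-12 | P4 12-14 | P1 14-16 | P4 16-18 | P1 18-20 | P4 20-22 | P1 22-24 | P4 24-26 | P1 26-28 |
Completion: P1=28  P2=1  P3=4  P4=26  P5=3
Turnaround (C−A): P1=23  P2=1  P3=1  P4=22  P5=2

4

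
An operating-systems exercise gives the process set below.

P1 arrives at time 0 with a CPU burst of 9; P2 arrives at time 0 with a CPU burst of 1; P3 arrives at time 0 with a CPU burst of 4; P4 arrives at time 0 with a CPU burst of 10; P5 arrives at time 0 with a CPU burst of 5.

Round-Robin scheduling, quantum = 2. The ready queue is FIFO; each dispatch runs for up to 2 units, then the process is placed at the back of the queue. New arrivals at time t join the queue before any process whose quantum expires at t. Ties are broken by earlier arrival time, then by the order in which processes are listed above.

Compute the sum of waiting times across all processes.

65

Timeline: | P1 0-2 | P2 2-3 | P3 3-5 | P4 5-7 | P5 7-9 | P1 9-11 | P3 11-13 | P4 13-15 | P5 15-17 | P1 17-19 | P4 19-21 | P5 21-22 | P1 22-24 | P4 24-26 | P1 26-27 | P4 27-29 |
Completion: P1=27  P2=3  P3=13  P4=29  P5=22
Waiting = turnaround − burst: P1=18, P2=2, P3=9, P4=19, P5=17
Total waiting = 18 + 2 + 9 + 19 + 17 = 65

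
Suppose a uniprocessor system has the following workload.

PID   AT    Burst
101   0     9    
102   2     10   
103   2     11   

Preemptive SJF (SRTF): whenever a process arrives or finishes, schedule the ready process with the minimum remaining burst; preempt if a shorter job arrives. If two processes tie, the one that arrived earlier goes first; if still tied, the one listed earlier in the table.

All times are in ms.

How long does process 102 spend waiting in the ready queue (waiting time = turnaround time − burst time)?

7

Gantt: | 101 0-9 | 102 9-19 | 103 19-30 |
Completion: 101=9  102=19  103=30
Turnaround (C−A): 101=9  102=17  103=28
Waiting(102) = turnaround − burst = 17 − 10 = 7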